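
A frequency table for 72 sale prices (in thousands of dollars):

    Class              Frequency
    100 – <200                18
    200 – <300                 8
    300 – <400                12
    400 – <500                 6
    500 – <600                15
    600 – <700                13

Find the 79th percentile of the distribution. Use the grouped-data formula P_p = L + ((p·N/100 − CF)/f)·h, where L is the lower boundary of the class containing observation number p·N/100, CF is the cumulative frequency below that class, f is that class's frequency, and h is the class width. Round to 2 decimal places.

N = 72; target position k = 79/100 · 72 = 56.88.
Cumulative frequencies: 18, 26, 38, 44, 59, 72.
Observation 56.88 falls in the class 500 – <600.
L = 500, CF = 44, f = 15, h = 100.
P79 = 500 + ((56.88 − 44)/15)·100 = 500 + 85.8667 = 585.867.

585.87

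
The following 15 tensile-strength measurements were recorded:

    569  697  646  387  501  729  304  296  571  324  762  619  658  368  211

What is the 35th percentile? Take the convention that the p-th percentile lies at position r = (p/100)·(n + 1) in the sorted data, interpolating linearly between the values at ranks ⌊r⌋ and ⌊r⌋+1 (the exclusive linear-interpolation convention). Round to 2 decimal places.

379.40

Sorted: 211, 296, 304, 324, 368, 387, 501, 569, 571, 619, 646, 658, 697, 729, 762.
n = 15.
r = (35/100)·(15 + 1) = 5.6.
Rank 5 is 368 and rank 6 is 387.
Interpolate: 368 + 0.6·(387 − 368) = 368 + 0.6·19 = 379.4.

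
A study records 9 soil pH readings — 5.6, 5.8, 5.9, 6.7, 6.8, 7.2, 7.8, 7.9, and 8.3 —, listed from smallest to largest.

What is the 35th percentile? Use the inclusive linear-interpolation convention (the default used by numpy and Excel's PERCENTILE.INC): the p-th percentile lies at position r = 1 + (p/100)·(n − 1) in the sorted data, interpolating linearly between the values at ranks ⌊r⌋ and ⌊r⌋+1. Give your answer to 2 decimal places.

6.54

n = 9.
r = 1 + (35/100)·(9 − 1) = 1 + 2.8 = 3.8.
Rank 3 is 5.9 and rank 4 is 6.7.
Interpolate: 5.9 + 0.8·(6.7 − 5.9) = 5.9 + 0.8·0.8 = 6.54.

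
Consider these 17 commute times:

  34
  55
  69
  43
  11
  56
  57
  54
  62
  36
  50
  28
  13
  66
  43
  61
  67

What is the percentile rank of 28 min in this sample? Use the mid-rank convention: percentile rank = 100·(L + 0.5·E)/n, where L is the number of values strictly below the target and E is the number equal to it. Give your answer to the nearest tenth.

Sorted: 11, 13, 28, 34, 36, 43, 43, 50, 54, 55, 56, 57, 61, 62, 66, 67, 69.
Count below 28: L = 2; count equal: E = 1; n = 17.
Percentile rank = 100·(2 + 0.5·1)/17 = 100·2.5/17 = 14.71.

14.7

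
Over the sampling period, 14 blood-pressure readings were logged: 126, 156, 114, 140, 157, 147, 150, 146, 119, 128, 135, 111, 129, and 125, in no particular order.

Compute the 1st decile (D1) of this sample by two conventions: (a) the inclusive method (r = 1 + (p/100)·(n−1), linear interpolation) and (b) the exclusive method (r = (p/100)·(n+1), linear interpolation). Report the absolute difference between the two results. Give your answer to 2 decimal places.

3.00

Sorted: 111, 114, 119, 125, 126, 128, 129, 135, 140, 146, 147, 150, 156, 157.
n = 14.
(a) r = 2.3; between ranks 2 (114) and 3 (119): 115.5.
(b) r = 1.5; between ranks 1 (111) and 2 (114): 112.5.
|115.5 − 112.5| = 3.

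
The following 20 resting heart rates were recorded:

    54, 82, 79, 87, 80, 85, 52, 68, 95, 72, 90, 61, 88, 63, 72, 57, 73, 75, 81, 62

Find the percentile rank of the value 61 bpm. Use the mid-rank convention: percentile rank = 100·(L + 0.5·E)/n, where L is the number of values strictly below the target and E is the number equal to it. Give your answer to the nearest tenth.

Sorted: 52, 54, 57, 61, 62, 63, 68, 72, 72, 73, 75, 79, 80, 81, 82, 85, 87, 88, 90, 95.
Count below 61: L = 3; count equal: E = 1; n = 20.
Percentile rank = 100·(3 + 0.5·1)/20 = 100·3.5/20 = 17.5.

17.5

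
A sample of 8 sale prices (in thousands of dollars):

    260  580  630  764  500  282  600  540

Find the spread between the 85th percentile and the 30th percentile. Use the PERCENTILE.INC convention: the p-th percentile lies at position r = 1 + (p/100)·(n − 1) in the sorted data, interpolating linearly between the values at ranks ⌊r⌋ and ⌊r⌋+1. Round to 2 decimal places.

124.50

Sorted: 260, 282, 500, 540, 580, 600, 630, 764.
n = 8.
P30: r = 3.1; ranks 3–4 are 500, 540; interpolating gives 504.
P85: r = 6.95; ranks 6–7 are 600, 630; interpolating gives 628.5.
Difference: 628.5 − 504 = 124.5.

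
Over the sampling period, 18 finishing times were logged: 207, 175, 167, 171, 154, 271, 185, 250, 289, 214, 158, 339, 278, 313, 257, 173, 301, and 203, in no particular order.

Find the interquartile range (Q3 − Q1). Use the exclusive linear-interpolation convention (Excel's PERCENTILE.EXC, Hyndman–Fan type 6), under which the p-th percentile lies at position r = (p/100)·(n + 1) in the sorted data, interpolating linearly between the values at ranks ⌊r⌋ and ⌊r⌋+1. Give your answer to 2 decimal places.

Sorted: 154, 158, 167, 171, 173, 175, 185, 203, 207, 214, 250, 257, 271, 278, 289, 301, 313, 339.
n = 18.
P25: r = 4.75; ranks 4–5 are 171, 173; interpolating gives 172.5.
P75: r = 14.25; ranks 14–15 are 278, 289; interpolating gives 280.75.
Difference: 280.75 − 172.5 = 108.25.

108.25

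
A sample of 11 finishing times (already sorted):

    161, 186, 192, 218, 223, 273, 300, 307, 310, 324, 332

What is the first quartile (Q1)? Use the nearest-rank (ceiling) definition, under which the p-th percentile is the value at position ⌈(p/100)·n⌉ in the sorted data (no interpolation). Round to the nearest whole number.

192

n = 11.
Position = ⌈25/100 · 11⌉ = ⌈2.75⌉ = 3.
The value at rank 3 is 192.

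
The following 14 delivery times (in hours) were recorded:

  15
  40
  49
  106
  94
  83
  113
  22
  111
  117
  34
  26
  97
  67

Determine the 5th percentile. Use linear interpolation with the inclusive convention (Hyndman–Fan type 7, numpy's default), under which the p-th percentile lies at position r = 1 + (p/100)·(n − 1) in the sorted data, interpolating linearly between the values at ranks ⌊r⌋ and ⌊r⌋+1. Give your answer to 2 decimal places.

Sorted: 15, 22, 26, 34, 40, 49, 67, 83, 94, 97, 106, 111, 113, 117.
n = 14.
r = 1 + (5/100)·(14 − 1) = 1 + 0.65 = 1.65.
Rank 1 is 15 and rank 2 is 22.
Interpolate: 15 + 0.65·(22 − 15) = 15 + 0.65·7 = 19.55.

19.55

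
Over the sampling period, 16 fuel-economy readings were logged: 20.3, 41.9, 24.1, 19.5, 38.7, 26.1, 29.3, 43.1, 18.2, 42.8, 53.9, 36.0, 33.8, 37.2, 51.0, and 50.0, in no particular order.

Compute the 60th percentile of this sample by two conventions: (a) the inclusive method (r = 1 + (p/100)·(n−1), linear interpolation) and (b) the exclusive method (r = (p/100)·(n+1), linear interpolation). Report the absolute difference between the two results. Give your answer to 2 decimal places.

0.64

Sorted: 18.2, 19.5, 20.3, 24.1, 26.1, 29.3, 33.8, 36.0, 37.2, 38.7, 41.9, 42.8, 43.1, 50.0, 51.0, 53.9.
n = 16.
(a) r = 10 → value at rank 10 = 38.7.
(b) r = 10.2; between ranks 10 (38.7) and 11 (41.9): 39.34.
|38.7 − 39.34| = 0.64.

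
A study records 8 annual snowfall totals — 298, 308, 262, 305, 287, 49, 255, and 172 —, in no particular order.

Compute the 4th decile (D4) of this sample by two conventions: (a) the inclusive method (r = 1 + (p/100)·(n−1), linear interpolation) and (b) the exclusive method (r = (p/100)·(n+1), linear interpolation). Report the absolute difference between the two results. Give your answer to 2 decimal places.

Sorted: 49, 172, 255, 262, 287, 298, 305, 308.
n = 8.
(a) r = 3.8; between ranks 3 (255) and 4 (262): 260.6.
(b) r = 3.6; between ranks 3 (255) and 4 (262): 259.2.
|260.6 − 259.2| = 1.4.

1.40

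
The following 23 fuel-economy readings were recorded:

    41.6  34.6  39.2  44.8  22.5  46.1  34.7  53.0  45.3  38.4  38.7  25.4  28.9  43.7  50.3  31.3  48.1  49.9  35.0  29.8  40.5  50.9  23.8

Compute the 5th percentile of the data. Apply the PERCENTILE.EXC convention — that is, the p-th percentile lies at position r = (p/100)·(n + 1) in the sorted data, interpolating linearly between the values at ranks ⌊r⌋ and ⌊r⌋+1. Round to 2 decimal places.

Sorted: 22.5, 23.8, 25.4, 28.9, 29.8, 31.3, 34.6, 34.7, 35.0, 38.4, 38.7, 39.2, 40.5, 41.6, 43.7, 44.8, 45.3, 46.1, 48.1, 49.9, 50.3, 50.9, 53.0.
n = 23.
r = (5/100)·(23 + 1) = 1.2.
Rank 1 is 22.5 and rank 2 is 23.8.
Interpolate: 22.5 + 0.2·(23.8 − 22.5) = 22.5 + 0.2·1.3 = 22.76.

22.76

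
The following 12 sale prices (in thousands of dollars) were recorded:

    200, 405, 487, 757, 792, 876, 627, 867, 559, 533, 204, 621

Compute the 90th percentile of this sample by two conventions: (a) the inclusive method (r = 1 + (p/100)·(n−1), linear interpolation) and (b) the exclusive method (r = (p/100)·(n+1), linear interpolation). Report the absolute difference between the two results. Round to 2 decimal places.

Sorted: 200, 204, 405, 487, 533, 559, 621, 627, 757, 792, 867, 876.
n = 12.
(a) r = 10.9; between ranks 10 (792) and 11 (867): 859.5.
(b) r = 11.7; between ranks 11 (867) and 12 (876): 873.3.
|859.5 − 873.3| = 13.8.

13.80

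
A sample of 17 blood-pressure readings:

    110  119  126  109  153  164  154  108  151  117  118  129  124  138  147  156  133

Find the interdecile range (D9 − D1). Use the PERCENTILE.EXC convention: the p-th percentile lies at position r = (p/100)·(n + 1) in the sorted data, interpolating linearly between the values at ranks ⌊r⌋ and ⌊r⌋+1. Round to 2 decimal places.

Sorted: 108, 109, 110, 117, 118, 119, 124, 126, 129, 133, 138, 147, 151, 153, 154, 156, 164.
n = 17.
P10: r = 1.8; ranks 1–2 are 108, 109; interpolating gives 108.8.
P90: r = 16.2; ranks 16–17 are 156, 164; interpolating gives 157.6.
Difference: 157.6 − 108.8 = 48.8.

48.80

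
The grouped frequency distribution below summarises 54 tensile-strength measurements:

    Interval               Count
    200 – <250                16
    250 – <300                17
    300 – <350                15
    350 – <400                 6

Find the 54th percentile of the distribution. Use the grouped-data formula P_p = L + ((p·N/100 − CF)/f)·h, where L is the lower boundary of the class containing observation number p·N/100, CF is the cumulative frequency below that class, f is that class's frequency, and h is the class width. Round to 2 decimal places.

288.71

N = 54; target position k = 54/100 · 54 = 29.16.
Cumulative frequencies: 16, 33, 48, 54.
Observation 29.16 falls in the class 250 – <300.
L = 250, CF = 16, f = 17, h = 50.
P54 = 250 + ((29.16 − 16)/17)·50 = 250 + 38.7059 = 288.706.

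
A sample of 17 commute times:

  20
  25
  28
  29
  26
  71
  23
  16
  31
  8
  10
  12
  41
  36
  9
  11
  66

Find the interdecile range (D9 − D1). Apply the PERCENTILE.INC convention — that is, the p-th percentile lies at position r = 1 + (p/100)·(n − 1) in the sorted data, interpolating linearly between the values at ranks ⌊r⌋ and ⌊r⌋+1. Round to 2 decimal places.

Sorted: 8, 9, 10, 11, 12, 16, 20, 23, 25, 26, 28, 29, 31, 36, 41, 66, 71.
n = 17.
P10: r = 2.6; ranks 2–3 are 9, 10; interpolating gives 9.6.
P90: r = 15.4; ranks 15–16 are 41, 66; interpolating gives 51.
Difference: 51 − 9.6 = 41.4.

41.40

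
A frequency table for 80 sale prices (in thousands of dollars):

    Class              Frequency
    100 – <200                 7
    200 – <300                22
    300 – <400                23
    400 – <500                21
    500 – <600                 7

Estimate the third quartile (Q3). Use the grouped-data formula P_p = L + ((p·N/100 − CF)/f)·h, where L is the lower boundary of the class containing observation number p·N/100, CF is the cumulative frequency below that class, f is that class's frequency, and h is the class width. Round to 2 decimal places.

438.10

N = 80; target position k = 75/100 · 80 = 60.
Cumulative frequencies: 7, 29, 52, 73, 80.
Observation 60 falls in the class 400 – <500.
L = 400, CF = 52, f = 21, h = 100.
P75 = 400 + ((60 − 52)/21)·100 = 400 + 38.0952 = 438.095.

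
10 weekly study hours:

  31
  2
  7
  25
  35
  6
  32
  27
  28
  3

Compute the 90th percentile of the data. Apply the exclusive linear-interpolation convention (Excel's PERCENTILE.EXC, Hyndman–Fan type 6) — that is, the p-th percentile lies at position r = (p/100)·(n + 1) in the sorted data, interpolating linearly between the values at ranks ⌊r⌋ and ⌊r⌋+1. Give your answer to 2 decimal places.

34.70

Sorted: 2, 3, 6, 7, 25, 27, 28, 31, 32, 35.
n = 10.
r = (90/100)·(10 + 1) = 9.9.
Rank 9 is 32 and rank 10 is 35.
Interpolate: 32 + 0.9·(35 − 32) = 32 + 0.9·3 = 34.7.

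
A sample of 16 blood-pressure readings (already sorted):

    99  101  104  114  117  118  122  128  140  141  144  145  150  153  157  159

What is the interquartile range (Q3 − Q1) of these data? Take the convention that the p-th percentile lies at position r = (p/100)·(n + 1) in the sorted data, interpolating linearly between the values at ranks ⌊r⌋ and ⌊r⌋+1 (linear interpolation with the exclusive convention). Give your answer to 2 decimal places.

n = 16.
P25: r = 4.25; ranks 4–5 are 114, 117; interpolating gives 114.75.
P75: r = 12.75; ranks 12–13 are 145, 150; interpolating gives 148.75.
Difference: 148.75 − 114.75 = 34.

34.00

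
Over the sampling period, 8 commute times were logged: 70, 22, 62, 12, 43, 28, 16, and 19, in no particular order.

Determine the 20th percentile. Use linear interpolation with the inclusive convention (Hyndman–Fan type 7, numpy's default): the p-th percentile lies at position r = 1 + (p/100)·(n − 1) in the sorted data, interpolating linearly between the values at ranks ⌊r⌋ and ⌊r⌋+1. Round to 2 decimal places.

Sorted: 12, 16, 19, 22, 28, 43, 62, 70.
n = 8.
r = 1 + (20/100)·(8 − 1) = 1 + 1.4 = 2.4.
Rank 2 is 16 and rank 3 is 19.
Interpolate: 16 + 0.4·(19 − 16) = 16 + 0.4·3 = 17.2.

17.20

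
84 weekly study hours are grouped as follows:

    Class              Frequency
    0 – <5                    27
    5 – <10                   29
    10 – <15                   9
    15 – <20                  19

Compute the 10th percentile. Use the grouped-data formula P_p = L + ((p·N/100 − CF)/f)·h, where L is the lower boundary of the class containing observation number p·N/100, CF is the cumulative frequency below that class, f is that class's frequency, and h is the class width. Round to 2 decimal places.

1.56

N = 84; target position k = 10/100 · 84 = 8.4.
Cumulative frequencies: 27, 56, 65, 84.
Observation 8.4 falls in the class 0 – <5.
L = 0, CF = 0, f = 27, h = 5.
P10 = 0 + ((8.4 − 0)/27)·5 = 0 + 1.55556 = 1.55556.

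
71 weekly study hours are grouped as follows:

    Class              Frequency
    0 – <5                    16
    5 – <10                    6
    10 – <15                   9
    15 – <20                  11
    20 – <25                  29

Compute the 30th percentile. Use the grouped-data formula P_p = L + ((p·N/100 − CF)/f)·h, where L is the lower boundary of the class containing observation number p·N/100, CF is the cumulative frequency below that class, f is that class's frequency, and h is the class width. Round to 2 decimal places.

N = 71; target position k = 30/100 · 71 = 21.3.
Cumulative frequencies: 16, 22, 31, 42, 71.
Observation 21.3 falls in the class 5 – <10.
L = 5, CF = 16, f = 6, h = 5.
P30 = 5 + ((21.3 − 16)/6)·5 = 5 + 4.41667 = 9.41667.

9.42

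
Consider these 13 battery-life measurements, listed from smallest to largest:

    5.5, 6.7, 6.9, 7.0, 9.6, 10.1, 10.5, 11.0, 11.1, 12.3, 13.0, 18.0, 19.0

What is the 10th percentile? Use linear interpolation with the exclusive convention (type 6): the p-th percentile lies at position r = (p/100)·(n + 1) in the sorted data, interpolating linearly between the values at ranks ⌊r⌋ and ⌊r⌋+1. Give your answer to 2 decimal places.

n = 13.
r = (10/100)·(13 + 1) = 1.4.
Rank 1 is 5.5 and rank 2 is 6.7.
Interpolate: 5.5 + 0.4·(6.7 − 5.5) = 5.5 + 0.4·1.2 = 5.98.

5.98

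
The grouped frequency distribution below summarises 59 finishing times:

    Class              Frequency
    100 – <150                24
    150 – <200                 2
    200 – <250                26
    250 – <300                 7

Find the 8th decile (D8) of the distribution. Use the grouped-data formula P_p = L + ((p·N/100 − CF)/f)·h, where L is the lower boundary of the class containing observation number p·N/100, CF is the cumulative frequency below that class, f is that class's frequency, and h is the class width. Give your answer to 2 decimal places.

N = 59; target position k = 80/100 · 59 = 47.2.
Cumulative frequencies: 24, 26, 52, 59.
Observation 47.2 falls in the class 200 – <250.
L = 200, CF = 26, f = 26, h = 50.
P80 = 200 + ((47.2 − 26)/26)·50 = 200 + 40.7692 = 240.769.

240.77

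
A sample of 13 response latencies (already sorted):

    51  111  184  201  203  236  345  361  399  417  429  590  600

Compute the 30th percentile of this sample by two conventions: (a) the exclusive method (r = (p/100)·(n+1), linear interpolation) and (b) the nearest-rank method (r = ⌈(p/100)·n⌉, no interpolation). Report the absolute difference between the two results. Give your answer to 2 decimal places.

n = 13.
(a) r = 4.2; between ranks 4 (201) and 5 (203): 201.4.
(b) the nearest-rank method: rank 4 → 201.
|201.4 − 201| = 0.4.

0.40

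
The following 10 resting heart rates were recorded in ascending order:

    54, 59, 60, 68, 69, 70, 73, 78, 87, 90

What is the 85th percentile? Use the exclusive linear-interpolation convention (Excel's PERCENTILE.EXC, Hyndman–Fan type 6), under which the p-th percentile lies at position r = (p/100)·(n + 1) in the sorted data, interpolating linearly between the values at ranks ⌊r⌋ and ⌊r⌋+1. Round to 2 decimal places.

n = 10.
r = (85/100)·(10 + 1) = 9.35.
Rank 9 is 87 and rank 10 is 90.
Interpolate: 87 + 0.35·(90 − 87) = 87 + 0.35·3 = 88.05.

88.05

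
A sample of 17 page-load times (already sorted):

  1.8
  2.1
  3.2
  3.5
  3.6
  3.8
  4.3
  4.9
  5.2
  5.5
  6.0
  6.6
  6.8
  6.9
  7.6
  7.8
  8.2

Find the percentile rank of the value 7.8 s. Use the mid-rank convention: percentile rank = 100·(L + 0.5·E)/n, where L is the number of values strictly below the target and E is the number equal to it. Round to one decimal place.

Count below 7.8: L = 15; count equal: E = 1; n = 17.
Percentile rank = 100·(15 + 0.5·1)/17 = 100·15.5/17 = 91.18.

91.2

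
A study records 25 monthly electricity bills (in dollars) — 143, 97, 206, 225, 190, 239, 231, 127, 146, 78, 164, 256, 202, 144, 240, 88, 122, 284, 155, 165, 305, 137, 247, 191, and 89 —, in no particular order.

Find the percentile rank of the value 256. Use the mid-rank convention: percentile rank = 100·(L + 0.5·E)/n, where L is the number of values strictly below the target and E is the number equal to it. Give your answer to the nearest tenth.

Sorted: 78, 88, 89, 97, 122, 127, 137, 143, 144, 146, 155, 164, 165, 190, 191, 202, 206, 225, 231, 239, 240, 247, 256, 284, 305.
Count below 256: L = 22; count equal: E = 1; n = 25.
Percentile rank = 100·(22 + 0.5·1)/25 = 100·22.5/25 = 90.

90.0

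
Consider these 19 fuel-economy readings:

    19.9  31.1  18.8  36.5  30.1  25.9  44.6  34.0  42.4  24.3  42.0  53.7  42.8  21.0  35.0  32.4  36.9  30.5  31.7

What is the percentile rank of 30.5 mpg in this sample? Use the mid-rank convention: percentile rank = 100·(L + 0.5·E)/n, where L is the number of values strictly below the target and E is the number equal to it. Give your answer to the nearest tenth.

34.2

Sorted: 18.8, 19.9, 21.0, 24.3, 25.9, 30.1, 30.5, 31.1, 31.7, 32.4, 34.0, 35.0, 36.5, 36.9, 42.0, 42.4, 42.8, 44.6, 53.7.
Count below 30.5: L = 6; count equal: E = 1; n = 19.
Percentile rank = 100·(6 + 0.5·1)/19 = 100·6.5/19 = 34.21.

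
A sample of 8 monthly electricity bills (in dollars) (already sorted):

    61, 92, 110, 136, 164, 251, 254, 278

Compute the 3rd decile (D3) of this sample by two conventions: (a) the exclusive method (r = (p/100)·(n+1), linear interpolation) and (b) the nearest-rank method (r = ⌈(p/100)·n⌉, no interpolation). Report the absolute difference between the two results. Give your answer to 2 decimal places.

n = 8.
(a) r = 2.7; between ranks 2 (92) and 3 (110): 104.6.
(b) the nearest-rank method: rank 3 → 110.
|104.6 − 110| = 5.4.

5.40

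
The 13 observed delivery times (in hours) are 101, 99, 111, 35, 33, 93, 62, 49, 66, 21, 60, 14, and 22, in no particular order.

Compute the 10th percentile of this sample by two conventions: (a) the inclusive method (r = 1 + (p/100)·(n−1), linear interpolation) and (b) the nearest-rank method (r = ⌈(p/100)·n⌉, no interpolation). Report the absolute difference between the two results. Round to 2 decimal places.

0.20

Sorted: 14, 21, 22, 33, 35, 49, 60, 62, 66, 93, 99, 101, 111.
n = 13.
(a) r = 2.2; between ranks 2 (21) and 3 (22): 21.2.
(b) the nearest-rank method: rank 2 → 21.
|21.2 − 21| = 0.2.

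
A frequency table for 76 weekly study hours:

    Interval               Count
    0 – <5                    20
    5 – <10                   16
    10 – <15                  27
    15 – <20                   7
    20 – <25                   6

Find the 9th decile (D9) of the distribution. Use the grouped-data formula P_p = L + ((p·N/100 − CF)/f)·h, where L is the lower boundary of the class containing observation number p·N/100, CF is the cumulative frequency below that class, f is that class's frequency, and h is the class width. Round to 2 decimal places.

18.86

N = 76; target position k = 90/100 · 76 = 68.4.
Cumulative frequencies: 20, 36, 63, 70, 76.
Observation 68.4 falls in the class 15 – <20.
L = 15, CF = 63, f = 7, h = 5.
P90 = 15 + ((68.4 − 63)/7)·5 = 15 + 3.85714 = 18.8571.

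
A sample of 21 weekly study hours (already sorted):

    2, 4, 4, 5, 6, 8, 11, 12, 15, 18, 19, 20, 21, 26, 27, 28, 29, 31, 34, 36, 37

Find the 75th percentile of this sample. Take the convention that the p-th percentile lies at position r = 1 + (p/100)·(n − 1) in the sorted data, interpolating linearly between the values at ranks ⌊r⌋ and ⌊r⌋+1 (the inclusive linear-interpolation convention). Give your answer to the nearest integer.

28

n = 21.
r = 1 + (75/100)·(21 − 1) = 1 + 15 = 16.
r is an integer, so P75 is the value at rank 16: 28.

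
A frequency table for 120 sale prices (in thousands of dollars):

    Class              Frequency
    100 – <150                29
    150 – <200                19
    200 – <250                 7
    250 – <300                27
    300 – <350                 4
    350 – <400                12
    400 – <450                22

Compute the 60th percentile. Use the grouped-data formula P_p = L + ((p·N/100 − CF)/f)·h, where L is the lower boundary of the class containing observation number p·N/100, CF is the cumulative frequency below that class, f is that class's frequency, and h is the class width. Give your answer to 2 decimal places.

N = 120; target position k = 60/100 · 120 = 72.
Cumulative frequencies: 29, 48, 55, 82, 86, 98, 120.
Observation 72 falls in the class 250 – <300.
L = 250, CF = 55, f = 27, h = 50.
P60 = 250 + ((72 − 55)/27)·50 = 250 + 31.4815 = 281.481.

281.48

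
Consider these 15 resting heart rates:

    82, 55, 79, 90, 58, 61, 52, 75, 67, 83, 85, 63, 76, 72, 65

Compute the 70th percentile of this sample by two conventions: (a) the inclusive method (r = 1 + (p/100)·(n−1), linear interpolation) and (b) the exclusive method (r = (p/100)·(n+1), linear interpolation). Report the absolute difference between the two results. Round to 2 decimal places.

1.20

Sorted: 52, 55, 58, 61, 63, 65, 67, 72, 75, 76, 79, 82, 83, 85, 90.
n = 15.
(a) r = 10.8; between ranks 10 (76) and 11 (79): 78.4.
(b) r = 11.2; between ranks 11 (79) and 12 (82): 79.6.
|78.4 − 79.6| = 1.2.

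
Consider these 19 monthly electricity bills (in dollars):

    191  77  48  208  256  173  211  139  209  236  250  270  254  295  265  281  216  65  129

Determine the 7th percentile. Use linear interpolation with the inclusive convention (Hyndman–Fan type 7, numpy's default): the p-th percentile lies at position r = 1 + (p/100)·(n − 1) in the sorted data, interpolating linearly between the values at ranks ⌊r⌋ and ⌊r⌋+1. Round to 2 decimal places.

68.12

Sorted: 48, 65, 77, 129, 139, 173, 191, 208, 209, 211, 216, 236, 250, 254, 256, 265, 270, 281, 295.
n = 19.
r = 1 + (7/100)·(19 − 1) = 1 + 1.26 = 2.26.
Rank 2 is 65 and rank 3 is 77.
Interpolate: 65 + 0.26·(77 − 65) = 65 + 0.26·12 = 68.12.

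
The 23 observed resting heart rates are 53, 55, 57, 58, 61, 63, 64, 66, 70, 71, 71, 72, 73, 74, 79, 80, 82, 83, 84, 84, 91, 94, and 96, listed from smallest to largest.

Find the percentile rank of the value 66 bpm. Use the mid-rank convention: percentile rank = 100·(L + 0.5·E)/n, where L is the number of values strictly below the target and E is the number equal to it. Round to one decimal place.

Count below 66: L = 7; count equal: E = 1; n = 23.
Percentile rank = 100·(7 + 0.5·1)/23 = 100·7.5/23 = 32.61.

32.6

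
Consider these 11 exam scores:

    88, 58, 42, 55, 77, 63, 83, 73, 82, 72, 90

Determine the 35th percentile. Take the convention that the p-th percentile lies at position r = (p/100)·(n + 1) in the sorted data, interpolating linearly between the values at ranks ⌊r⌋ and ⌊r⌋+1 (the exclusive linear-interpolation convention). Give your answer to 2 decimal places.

Sorted: 42, 55, 58, 63, 72, 73, 77, 82, 83, 88, 90.
n = 11.
r = (35/100)·(11 + 1) = 4.2.
Rank 4 is 63 and rank 5 is 72.
Interpolate: 63 + 0.2·(72 − 63) = 63 + 0.2·9 = 64.8.

64.80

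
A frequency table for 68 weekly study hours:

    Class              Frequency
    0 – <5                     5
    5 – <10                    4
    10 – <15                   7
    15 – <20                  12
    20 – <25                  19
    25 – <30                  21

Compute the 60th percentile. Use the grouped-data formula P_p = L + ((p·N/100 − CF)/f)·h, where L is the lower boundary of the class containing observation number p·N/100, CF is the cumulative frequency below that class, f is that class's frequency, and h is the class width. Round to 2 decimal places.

N = 68; target position k = 60/100 · 68 = 40.8.
Cumulative frequencies: 5, 9, 16, 28, 47, 68.
Observation 40.8 falls in the class 20 – <25.
L = 20, CF = 28, f = 19, h = 5.
P60 = 20 + ((40.8 − 28)/19)·5 = 20 + 3.36842 = 23.3684.

23.37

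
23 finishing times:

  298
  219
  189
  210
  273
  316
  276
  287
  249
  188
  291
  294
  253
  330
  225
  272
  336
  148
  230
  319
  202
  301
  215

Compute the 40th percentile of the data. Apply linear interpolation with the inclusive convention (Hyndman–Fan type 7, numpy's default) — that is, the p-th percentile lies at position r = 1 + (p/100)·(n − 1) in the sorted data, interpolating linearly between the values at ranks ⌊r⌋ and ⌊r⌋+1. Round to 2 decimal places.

Sorted: 148, 188, 189, 202, 210, 215, 219, 225, 230, 249, 253, 272, 273, 276, 287, 291, 294, 298, 301, 316, 319, 330, 336.
n = 23.
r = 1 + (40/100)·(23 − 1) = 1 + 8.8 = 9.8.
Rank 9 is 230 and rank 10 is 249.
Interpolate: 230 + 0.8·(249 − 230) = 230 + 0.8·19 = 245.2.

245.20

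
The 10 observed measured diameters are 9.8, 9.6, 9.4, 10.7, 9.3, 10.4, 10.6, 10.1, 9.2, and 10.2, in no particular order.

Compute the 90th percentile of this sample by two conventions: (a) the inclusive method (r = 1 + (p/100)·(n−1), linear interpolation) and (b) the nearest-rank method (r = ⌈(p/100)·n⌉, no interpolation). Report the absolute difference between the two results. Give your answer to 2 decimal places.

0.01

Sorted: 9.2, 9.3, 9.4, 9.6, 9.8, 10.1, 10.2, 10.4, 10.6, 10.7.
n = 10.
(a) r = 9.1; between ranks 9 (10.6) and 10 (10.7): 10.61.
(b) the nearest-rank method: rank 9 → 10.6.
|10.61 − 10.6| = 0.01.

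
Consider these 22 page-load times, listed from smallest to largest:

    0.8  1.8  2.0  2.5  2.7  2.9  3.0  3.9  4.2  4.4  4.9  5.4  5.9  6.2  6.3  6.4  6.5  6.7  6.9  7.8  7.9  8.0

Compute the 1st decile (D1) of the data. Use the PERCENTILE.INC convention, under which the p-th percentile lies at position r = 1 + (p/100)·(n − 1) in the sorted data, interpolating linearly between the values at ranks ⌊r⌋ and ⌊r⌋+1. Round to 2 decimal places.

n = 22.
r = 1 + (10/100)·(22 − 1) = 1 + 2.1 = 3.1.
Rank 3 is 2.0 and rank 4 is 2.5.
Interpolate: 2.0 + 0.1·(2.5 − 2.0) = 2.0 + 0.1·0.5 = 2.05.

2.05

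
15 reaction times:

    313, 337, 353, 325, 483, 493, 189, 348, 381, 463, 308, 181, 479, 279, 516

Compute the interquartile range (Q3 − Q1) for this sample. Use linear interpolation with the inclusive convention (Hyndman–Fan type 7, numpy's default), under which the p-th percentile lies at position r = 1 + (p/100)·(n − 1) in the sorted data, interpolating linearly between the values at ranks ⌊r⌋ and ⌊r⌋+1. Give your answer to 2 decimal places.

160.50

Sorted: 181, 189, 279, 308, 313, 325, 337, 348, 353, 381, 463, 479, 483, 493, 516.
n = 15.
P25: r = 4.5; ranks 4–5 are 308, 313; interpolating gives 310.5.
P75: r = 11.5; ranks 11–12 are 463, 479; interpolating gives 471.
Difference: 471 − 310.5 = 160.5.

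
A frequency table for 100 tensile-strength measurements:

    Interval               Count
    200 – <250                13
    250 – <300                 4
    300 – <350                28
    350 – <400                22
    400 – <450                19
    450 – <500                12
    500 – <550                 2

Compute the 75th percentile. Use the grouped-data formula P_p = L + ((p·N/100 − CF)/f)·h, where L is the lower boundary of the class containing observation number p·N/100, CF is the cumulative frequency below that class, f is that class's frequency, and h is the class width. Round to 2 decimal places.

421.05

N = 100; target position k = 75/100 · 100 = 75.
Cumulative frequencies: 13, 17, 45, 67, 86, 98, 100.
Observation 75 falls in the class 400 – <450.
L = 400, CF = 67, f = 19, h = 50.
P75 = 400 + ((75 − 67)/19)·50 = 400 + 21.0526 = 421.053.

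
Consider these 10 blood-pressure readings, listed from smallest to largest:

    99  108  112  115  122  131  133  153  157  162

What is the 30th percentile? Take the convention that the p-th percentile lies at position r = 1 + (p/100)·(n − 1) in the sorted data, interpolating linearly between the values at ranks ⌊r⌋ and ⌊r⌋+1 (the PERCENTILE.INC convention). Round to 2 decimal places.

114.10

n = 10.
r = 1 + (30/100)·(10 − 1) = 1 + 2.7 = 3.7.
Rank 3 is 112 and rank 4 is 115.
Interpolate: 112 + 0.7·(115 − 112) = 112 + 0.7·3 = 114.1.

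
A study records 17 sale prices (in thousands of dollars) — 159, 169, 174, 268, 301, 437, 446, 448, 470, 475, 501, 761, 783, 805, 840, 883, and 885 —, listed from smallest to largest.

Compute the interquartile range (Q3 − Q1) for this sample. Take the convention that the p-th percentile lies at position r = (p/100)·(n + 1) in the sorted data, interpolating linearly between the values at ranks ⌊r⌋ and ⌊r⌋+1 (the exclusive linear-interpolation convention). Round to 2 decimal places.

509.50

n = 17.
P25: r = 4.5; ranks 4–5 are 268, 301; interpolating gives 284.5.
P75: r = 13.5; ranks 13–14 are 783, 805; interpolating gives 794.
Difference: 794 − 284.5 = 509.5.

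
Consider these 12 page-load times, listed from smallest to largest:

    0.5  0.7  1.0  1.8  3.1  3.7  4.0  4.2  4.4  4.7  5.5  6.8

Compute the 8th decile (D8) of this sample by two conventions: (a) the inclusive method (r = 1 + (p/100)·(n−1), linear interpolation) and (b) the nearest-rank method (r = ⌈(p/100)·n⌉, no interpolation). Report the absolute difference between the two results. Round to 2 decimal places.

0.06

n = 12.
(a) r = 9.8; between ranks 9 (4.4) and 10 (4.7): 4.64.
(b) the nearest-rank method: rank 10 → 4.7.
|4.64 − 4.7| = 0.06.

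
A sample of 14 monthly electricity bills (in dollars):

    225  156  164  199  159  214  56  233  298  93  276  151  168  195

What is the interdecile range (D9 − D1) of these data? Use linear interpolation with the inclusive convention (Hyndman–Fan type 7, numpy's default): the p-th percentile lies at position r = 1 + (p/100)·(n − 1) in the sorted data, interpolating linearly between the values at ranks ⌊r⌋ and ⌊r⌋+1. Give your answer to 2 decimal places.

Sorted: 56, 93, 151, 156, 159, 164, 168, 195, 199, 214, 225, 233, 276, 298.
n = 14.
P10: r = 2.3; ranks 2–3 are 93, 151; interpolating gives 110.4.
P90: r = 12.7; ranks 12–13 are 233, 276; interpolating gives 263.1.
Difference: 263.1 − 110.4 = 152.7.

152.70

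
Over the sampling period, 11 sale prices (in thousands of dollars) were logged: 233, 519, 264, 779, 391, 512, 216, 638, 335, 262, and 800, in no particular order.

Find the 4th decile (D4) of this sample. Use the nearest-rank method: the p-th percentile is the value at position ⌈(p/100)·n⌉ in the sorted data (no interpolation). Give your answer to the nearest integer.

335

Sorted: 216, 233, 262, 264, 335, 391, 512, 519, 638, 779, 800.
n = 11.
Position = ⌈40/100 · 11⌉ = ⌈4.4⌉ = 5.
The value at rank 5 is 335.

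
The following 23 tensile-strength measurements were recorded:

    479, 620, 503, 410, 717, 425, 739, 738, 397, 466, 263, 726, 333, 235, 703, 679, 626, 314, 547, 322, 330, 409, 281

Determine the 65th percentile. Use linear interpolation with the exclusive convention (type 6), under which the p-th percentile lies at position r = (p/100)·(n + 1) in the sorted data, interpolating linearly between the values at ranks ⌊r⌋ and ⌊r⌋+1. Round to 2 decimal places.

Sorted: 235, 263, 281, 314, 322, 330, 333, 397, 409, 410, 425, 466, 479, 503, 547, 620, 626, 679, 703, 717, 726, 738, 739.
n = 23.
r = (65/100)·(23 + 1) = 15.6.
Rank 15 is 547 and rank 16 is 620.
Interpolate: 547 + 0.6·(620 − 547) = 547 + 0.6·73 = 590.8.

590.80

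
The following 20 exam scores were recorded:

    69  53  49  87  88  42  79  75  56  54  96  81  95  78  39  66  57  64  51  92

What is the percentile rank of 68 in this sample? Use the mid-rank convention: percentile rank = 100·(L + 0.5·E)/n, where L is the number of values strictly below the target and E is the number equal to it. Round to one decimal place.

Sorted: 39, 42, 49, 51, 53, 54, 56, 57, 64, 66, 69, 75, 78, 79, 81, 87, 88, 92, 95, 96.
Count below 68: L = 10; count equal: E = 0; n = 20.
Percentile rank = 100·(10 + 0.5·0)/20 = 100·10/20 = 50.

50.0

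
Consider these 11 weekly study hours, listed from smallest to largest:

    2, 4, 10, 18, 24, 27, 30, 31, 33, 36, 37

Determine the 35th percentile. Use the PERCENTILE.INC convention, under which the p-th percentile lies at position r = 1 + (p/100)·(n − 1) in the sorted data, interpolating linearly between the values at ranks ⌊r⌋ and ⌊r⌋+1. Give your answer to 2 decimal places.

21.00

n = 11.
r = 1 + (35/100)·(11 − 1) = 1 + 3.5 = 4.5.
Rank 4 is 18 and rank 5 is 24.
Interpolate: 18 + 0.5·(24 − 18) = 18 + 0.5·6 = 21.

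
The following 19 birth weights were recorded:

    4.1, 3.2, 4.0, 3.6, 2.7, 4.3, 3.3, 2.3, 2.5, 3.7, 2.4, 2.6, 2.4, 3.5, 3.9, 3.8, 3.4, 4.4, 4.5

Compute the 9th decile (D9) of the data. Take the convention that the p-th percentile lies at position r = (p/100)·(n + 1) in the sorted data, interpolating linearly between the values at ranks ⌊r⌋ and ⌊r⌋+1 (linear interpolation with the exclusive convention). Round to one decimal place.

Sorted: 2.3, 2.4, 2.4, 2.5, 2.6, 2.7, 3.2, 3.3, 3.4, 3.5, 3.6, 3.7, 3.8, 3.9, 4.0, 4.1, 4.3, 4.4, 4.5.
n = 19.
r = (90/100)·(19 + 1) = 18.
r is an integer, so P90 is the value at rank 18: 4.4.

4.4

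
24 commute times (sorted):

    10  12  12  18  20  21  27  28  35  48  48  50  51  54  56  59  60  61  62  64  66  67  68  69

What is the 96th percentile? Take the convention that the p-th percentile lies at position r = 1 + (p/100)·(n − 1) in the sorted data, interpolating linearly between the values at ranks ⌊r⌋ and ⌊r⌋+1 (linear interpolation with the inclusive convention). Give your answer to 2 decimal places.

n = 24.
r = 1 + (96/100)·(24 − 1) = 1 + 22.08 = 23.08.
Rank 23 is 68 and rank 24 is 69.
Interpolate: 68 + 0.08·(69 − 68) = 68 + 0.08·1 = 68.08.

68.08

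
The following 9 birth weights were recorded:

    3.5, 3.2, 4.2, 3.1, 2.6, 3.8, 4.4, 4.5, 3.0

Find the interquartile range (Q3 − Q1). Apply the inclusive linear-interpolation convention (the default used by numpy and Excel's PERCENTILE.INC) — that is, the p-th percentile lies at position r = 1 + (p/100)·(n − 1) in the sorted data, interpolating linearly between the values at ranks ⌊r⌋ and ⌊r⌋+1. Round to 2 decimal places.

1.10

Sorted: 2.6, 3.0, 3.1, 3.2, 3.5, 3.8, 4.2, 4.4, 4.5.
n = 9.
P25: r = 3 (integer) → 3.1.
P75: r = 7 (integer) → 4.2.
Difference: 4.2 − 3.1 = 1.1.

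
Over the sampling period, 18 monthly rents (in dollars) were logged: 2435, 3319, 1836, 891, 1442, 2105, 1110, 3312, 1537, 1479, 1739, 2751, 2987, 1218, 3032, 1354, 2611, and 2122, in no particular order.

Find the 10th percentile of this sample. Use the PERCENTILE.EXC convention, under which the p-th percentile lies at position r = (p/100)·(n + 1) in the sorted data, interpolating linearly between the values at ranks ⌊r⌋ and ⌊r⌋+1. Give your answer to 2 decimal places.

1088.10

Sorted: 891, 1110, 1218, 1354, 1442, 1479, 1537, 1739, 1836, 2105, 2122, 2435, 2611, 2751, 2987, 3032, 3312, 3319.
n = 18.
r = (10/100)·(18 + 1) = 1.9.
Rank 1 is 891 and rank 2 is 1110.
Interpolate: 891 + 0.9·(1110 − 891) = 891 + 0.9·219 = 1088.1.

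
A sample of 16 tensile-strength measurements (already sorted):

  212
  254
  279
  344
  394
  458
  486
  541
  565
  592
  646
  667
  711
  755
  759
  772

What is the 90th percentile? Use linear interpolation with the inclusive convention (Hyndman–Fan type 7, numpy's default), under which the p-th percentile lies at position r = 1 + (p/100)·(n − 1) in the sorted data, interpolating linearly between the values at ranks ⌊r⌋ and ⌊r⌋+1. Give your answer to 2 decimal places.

757.00

n = 16.
r = 1 + (90/100)·(16 − 1) = 1 + 13.5 = 14.5.
Rank 14 is 755 and rank 15 is 759.
Interpolate: 755 + 0.5·(759 − 755) = 755 + 0.5·4 = 757.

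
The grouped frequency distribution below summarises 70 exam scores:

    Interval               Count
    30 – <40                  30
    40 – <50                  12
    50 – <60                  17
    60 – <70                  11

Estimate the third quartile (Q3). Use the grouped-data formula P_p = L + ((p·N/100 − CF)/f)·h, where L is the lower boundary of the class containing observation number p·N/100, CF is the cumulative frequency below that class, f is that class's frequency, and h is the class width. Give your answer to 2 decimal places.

N = 70; target position k = 75/100 · 70 = 52.5.
Cumulative frequencies: 30, 42, 59, 70.
Observation 52.5 falls in the class 50 – <60.
L = 50, CF = 42, f = 17, h = 10.
P75 = 50 + ((52.5 − 42)/17)·10 = 50 + 6.17647 = 56.1765.

56.18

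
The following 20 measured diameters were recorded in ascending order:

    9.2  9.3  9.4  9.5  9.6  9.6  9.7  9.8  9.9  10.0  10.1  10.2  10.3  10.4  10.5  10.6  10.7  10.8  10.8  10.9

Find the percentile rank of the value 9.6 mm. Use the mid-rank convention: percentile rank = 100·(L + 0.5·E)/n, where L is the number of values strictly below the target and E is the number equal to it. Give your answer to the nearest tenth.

25.0

Count below 9.6: L = 4; count equal: E = 2; n = 20.
Percentile rank = 100·(4 + 0.5·2)/20 = 100·5/20 = 25.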